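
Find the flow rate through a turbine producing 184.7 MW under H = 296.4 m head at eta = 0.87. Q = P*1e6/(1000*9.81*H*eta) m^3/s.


Q = 184.7 * 1e6 / (1000 * 9.81 * 296.4 * 0.87) = 73.0130 m^3/s


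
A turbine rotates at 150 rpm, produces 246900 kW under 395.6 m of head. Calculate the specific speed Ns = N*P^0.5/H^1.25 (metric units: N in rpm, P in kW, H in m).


Ns = 150 * 246900^0.5 / 395.6^1.25 = 42.2456


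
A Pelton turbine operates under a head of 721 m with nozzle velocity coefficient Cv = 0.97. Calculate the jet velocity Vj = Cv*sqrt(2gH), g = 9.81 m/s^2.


Vj = 0.97 * sqrt(2*9.81*721) = 115.3689 m/s


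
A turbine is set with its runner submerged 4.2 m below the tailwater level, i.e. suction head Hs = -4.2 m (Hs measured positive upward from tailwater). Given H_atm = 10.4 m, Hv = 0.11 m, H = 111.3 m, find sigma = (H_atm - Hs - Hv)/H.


sigma = (10.4 - (-4.2) - 0.11) / 111.3 = 0.1302


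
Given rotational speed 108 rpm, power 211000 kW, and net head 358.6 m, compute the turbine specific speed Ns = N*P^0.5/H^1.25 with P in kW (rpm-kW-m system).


Ns = 108 * 211000^0.5 / 358.6^1.25 = 31.7908


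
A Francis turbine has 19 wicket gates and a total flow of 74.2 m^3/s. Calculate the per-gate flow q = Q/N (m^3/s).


q = 74.2 / 19 = 3.9053 m^3/s


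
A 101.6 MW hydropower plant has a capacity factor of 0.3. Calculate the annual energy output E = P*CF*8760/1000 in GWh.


E = 101.6 * 0.3 * 8760 / 1000 = 267.0048 GWh


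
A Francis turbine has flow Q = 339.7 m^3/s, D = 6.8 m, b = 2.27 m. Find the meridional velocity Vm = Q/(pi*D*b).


Vm = 339.7 / (pi * 6.8 * 2.27) = 7.0050 m/s


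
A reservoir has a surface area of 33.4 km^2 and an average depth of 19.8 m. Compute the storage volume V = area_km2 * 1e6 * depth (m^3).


V = 33.4 * 1e6 * 19.8 = 6.6132e+08 m^3


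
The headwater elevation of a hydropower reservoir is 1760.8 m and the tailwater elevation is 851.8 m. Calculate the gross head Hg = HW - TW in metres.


Hg = 1760.8 - 851.8 = 909.0000 m


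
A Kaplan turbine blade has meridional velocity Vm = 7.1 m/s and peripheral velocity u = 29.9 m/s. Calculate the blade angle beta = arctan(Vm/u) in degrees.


beta = arctan(7.1 / 29.9) = 13.3580 degrees


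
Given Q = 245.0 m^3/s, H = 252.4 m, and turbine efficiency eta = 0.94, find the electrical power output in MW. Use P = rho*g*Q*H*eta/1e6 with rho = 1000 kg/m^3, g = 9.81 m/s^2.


P = 1000 * 9.81 * 245.0 * 252.4 * 0.94 / 1e6 = 570.2329 MW


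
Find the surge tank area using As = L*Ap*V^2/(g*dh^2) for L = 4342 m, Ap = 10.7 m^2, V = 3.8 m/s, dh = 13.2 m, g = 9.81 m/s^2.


As = 4342 * 10.7 * 3.8^2 / (9.81 * 13.2^2) = 392.4858 m^2


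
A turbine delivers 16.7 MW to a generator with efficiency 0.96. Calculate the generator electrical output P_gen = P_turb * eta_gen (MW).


P_gen = 16.7 * 0.96 = 16.0320 MW


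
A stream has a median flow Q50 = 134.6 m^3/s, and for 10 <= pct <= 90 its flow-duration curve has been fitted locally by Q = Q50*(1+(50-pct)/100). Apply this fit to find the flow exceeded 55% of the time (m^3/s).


Q = 134.6 * (1 + (50 - 55)/100) = 127.8700 m^3/s


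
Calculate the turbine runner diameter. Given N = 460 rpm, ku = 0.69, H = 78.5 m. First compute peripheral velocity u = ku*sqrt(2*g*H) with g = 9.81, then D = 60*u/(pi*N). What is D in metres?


u = 0.69 * sqrt(2*9.81*78.5) = 27.0790 m/s
D = 60 * 27.0790 / (pi * 460) = 1.1243 m


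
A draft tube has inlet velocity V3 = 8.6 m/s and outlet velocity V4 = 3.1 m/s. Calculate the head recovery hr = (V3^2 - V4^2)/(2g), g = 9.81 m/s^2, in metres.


hr = (8.6^2 - 3.1^2) / (2*9.81) = 3.2798 m


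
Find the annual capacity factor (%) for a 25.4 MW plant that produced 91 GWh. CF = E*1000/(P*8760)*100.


CF = 91 * 1000 / (25.4 * 8760) * 100 = 40.8981 %


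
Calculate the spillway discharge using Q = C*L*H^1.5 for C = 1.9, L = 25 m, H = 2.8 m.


Q = 1.9 * 25 * 2.8^1.5 = 222.5516 m^3/s


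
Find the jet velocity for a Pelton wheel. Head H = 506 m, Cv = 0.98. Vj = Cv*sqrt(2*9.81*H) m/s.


Vj = 0.98 * sqrt(2*9.81*506) = 97.6452 m/s


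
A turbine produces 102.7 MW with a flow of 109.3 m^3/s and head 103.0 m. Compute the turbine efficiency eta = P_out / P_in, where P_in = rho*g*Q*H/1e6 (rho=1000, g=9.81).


P_in = 1000 * 9.81 * 109.3 * 103.0 / 1e6 = 110.4400 MW
eta = 102.7 / 110.4400 = 0.9299


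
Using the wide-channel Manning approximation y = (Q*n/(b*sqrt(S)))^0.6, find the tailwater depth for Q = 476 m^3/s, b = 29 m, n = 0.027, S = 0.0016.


y = (476 * 0.027 / (29 * 0.0016^0.5))^0.6 = 4.2336 m


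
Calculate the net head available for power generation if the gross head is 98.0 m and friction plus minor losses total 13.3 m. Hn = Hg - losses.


Hn = 98.0 - 13.3 = 84.7000 m


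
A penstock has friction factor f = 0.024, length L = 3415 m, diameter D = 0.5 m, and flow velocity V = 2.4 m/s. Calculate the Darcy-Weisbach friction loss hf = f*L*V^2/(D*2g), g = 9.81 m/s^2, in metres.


hf = 0.024 * 3415 * 2.4^2 / (0.5 * 2 * 9.81) = 48.1233 m


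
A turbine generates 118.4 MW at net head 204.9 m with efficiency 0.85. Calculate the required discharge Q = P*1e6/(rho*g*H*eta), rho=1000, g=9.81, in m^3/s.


Q = 118.4 * 1e6 / (1000 * 9.81 * 204.9 * 0.85) = 69.2982 m^3/s


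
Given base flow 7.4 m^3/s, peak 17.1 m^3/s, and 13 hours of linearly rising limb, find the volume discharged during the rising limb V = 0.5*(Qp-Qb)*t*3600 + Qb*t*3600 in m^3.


V = 0.5*(17.1 - 7.4)*13*3600 + 7.4*13*3600 = 573300.0000 m^3


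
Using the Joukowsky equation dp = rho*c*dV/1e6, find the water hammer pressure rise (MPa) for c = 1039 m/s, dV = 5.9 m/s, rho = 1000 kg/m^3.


dp = 1000 * 1039 * 5.9 / 1e6 = 6.1301 MPa


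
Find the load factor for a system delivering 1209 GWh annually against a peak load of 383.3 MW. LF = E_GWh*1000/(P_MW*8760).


LF = 1209 * 1000 / (383.3 * 8760) = 0.3601


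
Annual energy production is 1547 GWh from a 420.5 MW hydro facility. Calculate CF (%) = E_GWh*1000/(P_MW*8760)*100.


CF = 1547 * 1000 / (420.5 * 8760) * 100 = 41.9972 %


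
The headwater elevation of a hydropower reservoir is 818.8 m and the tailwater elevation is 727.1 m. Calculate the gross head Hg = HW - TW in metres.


Hg = 818.8 - 727.1 = 91.7000 m


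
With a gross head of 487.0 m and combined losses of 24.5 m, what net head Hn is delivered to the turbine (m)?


Hn = 487.0 - 24.5 = 462.5000 m


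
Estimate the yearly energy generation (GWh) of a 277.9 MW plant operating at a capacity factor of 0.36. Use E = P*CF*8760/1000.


E = 277.9 * 0.36 * 8760 / 1000 = 876.3854 GWh


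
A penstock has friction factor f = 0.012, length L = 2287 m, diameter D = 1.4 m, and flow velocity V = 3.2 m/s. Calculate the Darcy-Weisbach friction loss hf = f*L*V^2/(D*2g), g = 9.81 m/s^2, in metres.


hf = 0.012 * 2287 * 3.2^2 / (1.4 * 2 * 9.81) = 10.2311 m


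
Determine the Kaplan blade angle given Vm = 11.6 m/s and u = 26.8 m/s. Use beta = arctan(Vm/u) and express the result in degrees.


beta = arctan(11.6 / 26.8) = 23.4047 degrees


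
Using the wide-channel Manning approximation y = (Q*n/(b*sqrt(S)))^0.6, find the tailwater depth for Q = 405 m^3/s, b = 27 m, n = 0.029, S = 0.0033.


y = (405 * 0.029 / (27 * 0.0033^0.5))^0.6 = 3.3693 m


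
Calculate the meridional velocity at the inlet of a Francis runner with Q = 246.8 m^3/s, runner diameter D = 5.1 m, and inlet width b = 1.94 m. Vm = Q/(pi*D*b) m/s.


Vm = 246.8 / (pi * 5.1 * 1.94) = 7.9401 m/s


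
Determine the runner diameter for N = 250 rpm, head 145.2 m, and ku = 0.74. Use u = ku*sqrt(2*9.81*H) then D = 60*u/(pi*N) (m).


u = 0.74 * sqrt(2*9.81*145.2) = 39.4970 m/s
D = 60 * 39.4970 / (pi * 250) = 3.0174 m


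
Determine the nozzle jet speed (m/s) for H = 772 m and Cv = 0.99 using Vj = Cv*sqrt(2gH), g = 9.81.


Vj = 0.99 * sqrt(2*9.81*772) = 121.8410 m/s


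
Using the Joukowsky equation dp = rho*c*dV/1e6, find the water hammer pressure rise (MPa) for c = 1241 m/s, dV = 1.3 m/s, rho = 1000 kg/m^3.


dp = 1000 * 1241 * 1.3 / 1e6 = 1.6133 MPa


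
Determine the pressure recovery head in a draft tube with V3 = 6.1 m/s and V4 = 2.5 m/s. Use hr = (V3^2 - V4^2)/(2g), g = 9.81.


hr = (6.1^2 - 2.5^2) / (2*9.81) = 1.5780 m


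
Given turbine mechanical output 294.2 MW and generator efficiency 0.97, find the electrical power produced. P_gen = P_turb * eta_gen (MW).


P_gen = 294.2 * 0.97 = 285.3740 MW


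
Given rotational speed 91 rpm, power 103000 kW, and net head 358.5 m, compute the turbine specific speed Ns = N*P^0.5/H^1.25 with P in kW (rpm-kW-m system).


Ns = 91 * 103000^0.5 / 358.5^1.25 = 18.7218


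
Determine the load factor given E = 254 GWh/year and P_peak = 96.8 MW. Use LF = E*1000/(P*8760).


LF = 254 * 1000 / (96.8 * 8760) = 0.2995


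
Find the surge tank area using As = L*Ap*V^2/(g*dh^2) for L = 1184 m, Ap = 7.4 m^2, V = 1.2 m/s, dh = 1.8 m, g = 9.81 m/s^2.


As = 1184 * 7.4 * 1.2^2 / (9.81 * 1.8^2) = 396.9464 m^2


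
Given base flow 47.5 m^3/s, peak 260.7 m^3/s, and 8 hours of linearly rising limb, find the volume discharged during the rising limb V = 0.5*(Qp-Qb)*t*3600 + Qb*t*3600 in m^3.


V = 0.5*(260.7 - 47.5)*8*3600 + 47.5*8*3600 = 4.4381e+06 m^3


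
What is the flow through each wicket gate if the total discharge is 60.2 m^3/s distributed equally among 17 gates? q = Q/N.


q = 60.2 / 17 = 3.5412 m^3/s


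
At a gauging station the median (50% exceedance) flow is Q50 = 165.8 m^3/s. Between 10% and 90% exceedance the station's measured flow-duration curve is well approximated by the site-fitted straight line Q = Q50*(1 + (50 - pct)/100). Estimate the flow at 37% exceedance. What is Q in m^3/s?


Q = 165.8 * (1 + (50 - 37)/100) = 187.3540 m^3/s


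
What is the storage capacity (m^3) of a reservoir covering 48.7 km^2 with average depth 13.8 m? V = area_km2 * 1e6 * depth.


V = 48.7 * 1e6 * 13.8 = 6.7206e+08 m^3


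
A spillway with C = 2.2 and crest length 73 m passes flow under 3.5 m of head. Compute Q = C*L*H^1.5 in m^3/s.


Q = 2.2 * 73 * 3.5^1.5 = 1051.5928 m^3/s


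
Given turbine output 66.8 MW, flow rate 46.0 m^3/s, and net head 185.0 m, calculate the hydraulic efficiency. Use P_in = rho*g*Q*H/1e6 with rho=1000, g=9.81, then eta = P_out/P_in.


P_in = 1000 * 9.81 * 46.0 * 185.0 / 1e6 = 83.4831 MW
eta = 66.8 / 83.4831 = 0.8002


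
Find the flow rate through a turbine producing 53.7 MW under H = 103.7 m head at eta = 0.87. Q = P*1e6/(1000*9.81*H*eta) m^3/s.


Q = 53.7 * 1e6 / (1000 * 9.81 * 103.7 * 0.87) = 60.6746 m^3/s


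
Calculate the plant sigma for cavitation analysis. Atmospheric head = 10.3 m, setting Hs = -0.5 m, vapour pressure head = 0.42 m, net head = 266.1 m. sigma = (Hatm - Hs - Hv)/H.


sigma = (10.3 - (-0.5) - 0.42) / 266.1 = 0.0390


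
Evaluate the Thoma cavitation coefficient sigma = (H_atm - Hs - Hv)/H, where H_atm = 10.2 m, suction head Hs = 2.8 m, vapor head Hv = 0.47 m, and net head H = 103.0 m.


sigma = (10.2 - 2.8 - 0.47) / 103.0 = 0.0673


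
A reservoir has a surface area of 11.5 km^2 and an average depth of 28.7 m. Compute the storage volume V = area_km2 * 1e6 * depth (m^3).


V = 11.5 * 1e6 * 28.7 = 3.3005e+08 m^3


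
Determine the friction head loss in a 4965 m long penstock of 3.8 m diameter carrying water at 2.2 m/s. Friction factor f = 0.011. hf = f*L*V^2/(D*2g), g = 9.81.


hf = 0.011 * 4965 * 2.2^2 / (3.8 * 2 * 9.81) = 3.5455 m


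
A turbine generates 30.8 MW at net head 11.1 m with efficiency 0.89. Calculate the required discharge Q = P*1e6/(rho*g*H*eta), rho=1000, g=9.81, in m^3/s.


Q = 30.8 * 1e6 / (1000 * 9.81 * 11.1 * 0.89) = 317.8109 m^3/s


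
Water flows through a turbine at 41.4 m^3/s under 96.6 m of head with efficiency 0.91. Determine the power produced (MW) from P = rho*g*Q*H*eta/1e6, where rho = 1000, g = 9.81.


P = 1000 * 9.81 * 41.4 * 96.6 * 0.91 / 1e6 = 35.7016 MW


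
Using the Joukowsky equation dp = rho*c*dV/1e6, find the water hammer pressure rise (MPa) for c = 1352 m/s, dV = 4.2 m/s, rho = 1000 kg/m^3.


dp = 1000 * 1352 * 4.2 / 1e6 = 5.6784 MPa


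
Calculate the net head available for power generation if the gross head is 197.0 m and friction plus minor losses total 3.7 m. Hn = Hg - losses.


Hn = 197.0 - 3.7 = 193.3000 m


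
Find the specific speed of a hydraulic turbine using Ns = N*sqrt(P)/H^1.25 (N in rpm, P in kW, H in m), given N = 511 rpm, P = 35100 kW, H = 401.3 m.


Ns = 511 * 35100^0.5 / 401.3^1.25 = 53.3013


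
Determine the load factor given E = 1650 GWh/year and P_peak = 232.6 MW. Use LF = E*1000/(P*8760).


LF = 1650 * 1000 / (232.6 * 8760) = 0.8098


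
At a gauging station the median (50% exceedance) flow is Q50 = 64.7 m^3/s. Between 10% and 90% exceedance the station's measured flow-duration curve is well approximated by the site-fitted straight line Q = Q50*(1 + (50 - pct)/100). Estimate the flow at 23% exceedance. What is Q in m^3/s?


Q = 64.7 * (1 + (50 - 23)/100) = 82.1690 m^3/s


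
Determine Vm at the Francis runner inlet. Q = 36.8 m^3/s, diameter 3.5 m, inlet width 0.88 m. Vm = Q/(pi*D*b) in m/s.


Vm = 36.8 / (pi * 3.5 * 0.88) = 3.8032 m/s


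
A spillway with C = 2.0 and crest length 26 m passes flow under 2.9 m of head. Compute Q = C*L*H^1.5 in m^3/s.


Q = 2.0 * 26 * 2.9^1.5 = 256.8031 m^3/s


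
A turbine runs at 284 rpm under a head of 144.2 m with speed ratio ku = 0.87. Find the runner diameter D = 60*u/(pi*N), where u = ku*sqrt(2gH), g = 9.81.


u = 0.87 * sqrt(2*9.81*144.2) = 46.2755 m/s
D = 60 * 46.2755 / (pi * 284) = 3.1120 m


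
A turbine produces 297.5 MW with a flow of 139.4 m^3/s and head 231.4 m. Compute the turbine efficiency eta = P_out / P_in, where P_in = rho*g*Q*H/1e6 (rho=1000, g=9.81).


P_in = 1000 * 9.81 * 139.4 * 231.4 / 1e6 = 316.4427 MW
eta = 297.5 / 316.4427 = 0.9401


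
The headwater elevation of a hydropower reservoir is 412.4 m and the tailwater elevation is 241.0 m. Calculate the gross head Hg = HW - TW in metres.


Hg = 412.4 - 241.0 = 171.4000 m


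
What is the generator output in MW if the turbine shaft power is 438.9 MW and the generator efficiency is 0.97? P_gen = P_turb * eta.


P_gen = 438.9 * 0.97 = 425.7330 MW


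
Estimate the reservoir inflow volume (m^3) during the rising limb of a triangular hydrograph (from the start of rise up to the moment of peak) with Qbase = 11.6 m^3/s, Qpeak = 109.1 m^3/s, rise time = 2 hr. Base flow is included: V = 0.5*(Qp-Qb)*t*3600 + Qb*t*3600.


V = 0.5*(109.1 - 11.6)*2*3600 + 11.6*2*3600 = 434520.0000 m^3


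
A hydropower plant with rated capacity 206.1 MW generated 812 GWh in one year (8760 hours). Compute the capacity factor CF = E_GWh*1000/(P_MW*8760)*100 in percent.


CF = 812 * 1000 / (206.1 * 8760) * 100 = 44.9753 %


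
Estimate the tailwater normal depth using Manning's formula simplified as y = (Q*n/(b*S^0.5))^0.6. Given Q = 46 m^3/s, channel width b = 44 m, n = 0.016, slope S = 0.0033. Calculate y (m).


y = (46 * 0.016 / (44 * 0.0033^0.5))^0.6 = 0.4770 m


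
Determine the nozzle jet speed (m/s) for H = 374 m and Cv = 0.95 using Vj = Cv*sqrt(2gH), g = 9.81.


Vj = 0.95 * sqrt(2*9.81*374) = 81.3784 m/s


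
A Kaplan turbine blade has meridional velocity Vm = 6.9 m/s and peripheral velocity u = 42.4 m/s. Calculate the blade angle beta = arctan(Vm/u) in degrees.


beta = arctan(6.9 / 42.4) = 9.2431 degrees


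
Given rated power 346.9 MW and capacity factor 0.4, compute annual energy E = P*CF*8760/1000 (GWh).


E = 346.9 * 0.4 * 8760 / 1000 = 1215.5376 GWh


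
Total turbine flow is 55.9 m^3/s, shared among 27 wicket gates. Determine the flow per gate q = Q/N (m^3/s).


q = 55.9 / 27 = 2.0704 m^3/s


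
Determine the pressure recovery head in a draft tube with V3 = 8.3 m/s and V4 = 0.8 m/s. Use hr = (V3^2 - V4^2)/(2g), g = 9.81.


hr = (8.3^2 - 0.8^2) / (2*9.81) = 3.4786 m


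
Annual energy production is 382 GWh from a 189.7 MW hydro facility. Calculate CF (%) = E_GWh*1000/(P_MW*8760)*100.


CF = 382 * 1000 / (189.7 * 8760) * 100 = 22.9875 %


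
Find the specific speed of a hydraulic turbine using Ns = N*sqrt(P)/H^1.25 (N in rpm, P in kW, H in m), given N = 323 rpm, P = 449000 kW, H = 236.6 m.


Ns = 323 * 449000^0.5 / 236.6^1.25 = 233.2423


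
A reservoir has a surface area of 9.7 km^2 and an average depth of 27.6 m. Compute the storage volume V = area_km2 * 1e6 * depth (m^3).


V = 9.7 * 1e6 * 27.6 = 2.6772e+08 m^3


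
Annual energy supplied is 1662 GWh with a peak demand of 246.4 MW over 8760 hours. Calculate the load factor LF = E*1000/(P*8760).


LF = 1662 * 1000 / (246.4 * 8760) = 0.7700


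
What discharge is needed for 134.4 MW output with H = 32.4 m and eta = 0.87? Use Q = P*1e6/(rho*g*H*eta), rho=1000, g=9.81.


Q = 134.4 * 1e6 / (1000 * 9.81 * 32.4 * 0.87) = 486.0333 m^3/s


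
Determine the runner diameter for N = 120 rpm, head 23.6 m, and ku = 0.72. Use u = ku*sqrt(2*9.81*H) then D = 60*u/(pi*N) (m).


u = 0.72 * sqrt(2*9.81*23.6) = 15.4931 m/s
D = 60 * 15.4931 / (pi * 120) = 2.4658 m


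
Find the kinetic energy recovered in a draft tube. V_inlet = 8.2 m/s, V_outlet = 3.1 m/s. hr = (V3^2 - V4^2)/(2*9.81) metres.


hr = (8.2^2 - 3.1^2) / (2*9.81) = 2.9373 m


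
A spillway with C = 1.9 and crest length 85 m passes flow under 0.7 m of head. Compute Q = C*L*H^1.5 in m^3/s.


Q = 1.9 * 85 * 0.7^1.5 = 94.5844 m^3/s


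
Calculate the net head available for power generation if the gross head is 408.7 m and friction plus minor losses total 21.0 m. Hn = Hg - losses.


Hn = 408.7 - 21.0 = 387.7000 m


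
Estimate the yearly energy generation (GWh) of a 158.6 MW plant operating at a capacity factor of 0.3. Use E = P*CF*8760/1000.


E = 158.6 * 0.3 * 8760 / 1000 = 416.8008 GWh


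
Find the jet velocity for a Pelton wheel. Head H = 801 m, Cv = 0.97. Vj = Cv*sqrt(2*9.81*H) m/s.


Vj = 0.97 * sqrt(2*9.81*801) = 121.6011 m/s


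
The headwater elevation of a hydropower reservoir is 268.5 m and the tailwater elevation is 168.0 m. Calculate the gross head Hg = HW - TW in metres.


Hg = 268.5 - 168.0 = 100.5000 m


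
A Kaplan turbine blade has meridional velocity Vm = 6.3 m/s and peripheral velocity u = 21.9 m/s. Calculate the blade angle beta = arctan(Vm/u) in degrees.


beta = arctan(6.3 / 21.9) = 16.0490 degrees


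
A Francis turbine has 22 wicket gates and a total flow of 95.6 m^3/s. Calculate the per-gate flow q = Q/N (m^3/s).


q = 95.6 / 22 = 4.3455 m^3/s


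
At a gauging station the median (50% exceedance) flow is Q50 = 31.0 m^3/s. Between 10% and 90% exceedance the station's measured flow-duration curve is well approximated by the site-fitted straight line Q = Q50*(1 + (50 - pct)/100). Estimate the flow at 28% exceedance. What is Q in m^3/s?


Q = 31.0 * (1 + (50 - 28)/100) = 37.8200 m^3/s


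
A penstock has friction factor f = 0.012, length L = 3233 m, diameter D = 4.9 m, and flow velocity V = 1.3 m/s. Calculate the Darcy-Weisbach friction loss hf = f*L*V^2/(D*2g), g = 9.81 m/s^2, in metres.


hf = 0.012 * 3233 * 1.3^2 / (4.9 * 2 * 9.81) = 0.6820 m


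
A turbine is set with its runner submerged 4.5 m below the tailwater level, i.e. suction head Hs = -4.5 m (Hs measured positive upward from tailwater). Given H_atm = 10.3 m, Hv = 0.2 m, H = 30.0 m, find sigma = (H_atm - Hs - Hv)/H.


sigma = (10.3 - (-4.5) - 0.2) / 30.0 = 0.4867


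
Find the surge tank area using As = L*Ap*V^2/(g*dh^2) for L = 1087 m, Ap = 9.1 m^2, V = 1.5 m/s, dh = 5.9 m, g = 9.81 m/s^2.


As = 1087 * 9.1 * 1.5^2 / (9.81 * 5.9^2) = 65.1749 m^2


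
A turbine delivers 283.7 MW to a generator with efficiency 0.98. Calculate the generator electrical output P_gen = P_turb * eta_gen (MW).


P_gen = 283.7 * 0.98 = 278.0260 MW


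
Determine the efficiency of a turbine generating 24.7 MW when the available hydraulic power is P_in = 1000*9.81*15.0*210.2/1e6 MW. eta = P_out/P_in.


P_in = 1000 * 9.81 * 15.0 * 210.2 / 1e6 = 30.9309 MW
eta = 24.7 / 30.9309 = 0.7986


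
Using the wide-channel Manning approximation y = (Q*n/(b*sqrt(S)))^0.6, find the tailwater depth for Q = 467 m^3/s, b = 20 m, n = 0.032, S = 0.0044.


y = (467 * 0.032 / (20 * 0.0044^0.5))^0.6 = 4.2759 m


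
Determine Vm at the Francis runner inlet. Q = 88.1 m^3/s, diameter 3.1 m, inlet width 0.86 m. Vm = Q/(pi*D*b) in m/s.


Vm = 88.1 / (pi * 3.1 * 0.86) = 10.5188 m/s


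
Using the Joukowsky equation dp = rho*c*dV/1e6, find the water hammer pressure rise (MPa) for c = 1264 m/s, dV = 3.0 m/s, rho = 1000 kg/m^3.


dp = 1000 * 1264 * 3.0 / 1e6 = 3.7920 MPa


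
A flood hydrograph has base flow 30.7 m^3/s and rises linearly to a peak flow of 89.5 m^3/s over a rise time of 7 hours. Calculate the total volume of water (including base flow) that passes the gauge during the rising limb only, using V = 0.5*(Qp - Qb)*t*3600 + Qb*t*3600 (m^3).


V = 0.5*(89.5 - 30.7)*7*3600 + 30.7*7*3600 = 1.5145e+06 m^3


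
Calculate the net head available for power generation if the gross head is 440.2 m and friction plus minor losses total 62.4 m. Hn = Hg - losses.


Hn = 440.2 - 62.4 = 377.8000 m


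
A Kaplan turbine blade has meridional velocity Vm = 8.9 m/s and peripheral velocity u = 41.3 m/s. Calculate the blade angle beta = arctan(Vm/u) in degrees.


beta = arctan(8.9 / 41.3) = 12.1611 degrees


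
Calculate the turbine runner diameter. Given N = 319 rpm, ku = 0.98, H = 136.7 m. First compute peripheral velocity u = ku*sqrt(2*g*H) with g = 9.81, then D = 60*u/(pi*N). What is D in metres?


u = 0.98 * sqrt(2*9.81*136.7) = 50.7528 m/s
D = 60 * 50.7528 / (pi * 319) = 3.0386 m


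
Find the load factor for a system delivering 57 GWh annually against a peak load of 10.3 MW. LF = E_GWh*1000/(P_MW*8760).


LF = 57 * 1000 / (10.3 * 8760) = 0.6317


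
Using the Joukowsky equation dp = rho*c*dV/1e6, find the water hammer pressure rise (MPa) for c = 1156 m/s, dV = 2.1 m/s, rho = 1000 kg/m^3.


dp = 1000 * 1156 * 2.1 / 1e6 = 2.4276 MPa


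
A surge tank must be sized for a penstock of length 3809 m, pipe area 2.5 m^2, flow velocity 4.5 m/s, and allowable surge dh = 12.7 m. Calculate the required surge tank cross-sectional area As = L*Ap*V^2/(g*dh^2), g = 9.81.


As = 3809 * 2.5 * 4.5^2 / (9.81 * 12.7^2) = 121.8708 m^2


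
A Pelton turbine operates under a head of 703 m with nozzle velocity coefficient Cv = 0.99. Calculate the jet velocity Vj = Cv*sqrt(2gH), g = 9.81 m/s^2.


Vj = 0.99 * sqrt(2*9.81*703) = 116.2686 m/s


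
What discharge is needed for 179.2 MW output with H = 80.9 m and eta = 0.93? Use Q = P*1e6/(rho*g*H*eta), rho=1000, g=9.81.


Q = 179.2 * 1e6 / (1000 * 9.81 * 80.9 * 0.93) = 242.7938 m^3/s


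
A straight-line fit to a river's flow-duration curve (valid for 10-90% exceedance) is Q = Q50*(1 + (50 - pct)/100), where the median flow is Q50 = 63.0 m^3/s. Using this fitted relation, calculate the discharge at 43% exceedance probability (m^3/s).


Q = 63.0 * (1 + (50 - 43)/100) = 67.4100 m^3/s


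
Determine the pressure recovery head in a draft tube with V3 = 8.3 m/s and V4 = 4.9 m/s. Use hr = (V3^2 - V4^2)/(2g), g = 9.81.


hr = (8.3^2 - 4.9^2) / (2*9.81) = 2.2875 m


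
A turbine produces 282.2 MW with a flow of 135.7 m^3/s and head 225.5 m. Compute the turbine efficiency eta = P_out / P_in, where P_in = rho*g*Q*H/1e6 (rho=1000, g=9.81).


P_in = 1000 * 9.81 * 135.7 * 225.5 / 1e6 = 300.1894 MW
eta = 282.2 / 300.1894 = 0.9401


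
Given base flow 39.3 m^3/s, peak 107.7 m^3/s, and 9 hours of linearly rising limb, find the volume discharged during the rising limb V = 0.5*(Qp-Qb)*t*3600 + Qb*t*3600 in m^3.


V = 0.5*(107.7 - 39.3)*9*3600 + 39.3*9*3600 = 2.3814e+06 m^3


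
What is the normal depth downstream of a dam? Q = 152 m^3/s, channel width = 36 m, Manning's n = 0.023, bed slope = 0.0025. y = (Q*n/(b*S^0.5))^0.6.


y = (152 * 0.023 / (36 * 0.0025^0.5))^0.6 = 1.4893 m


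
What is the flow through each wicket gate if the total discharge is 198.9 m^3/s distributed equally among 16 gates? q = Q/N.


q = 198.9 / 16 = 12.4313 m^3/s


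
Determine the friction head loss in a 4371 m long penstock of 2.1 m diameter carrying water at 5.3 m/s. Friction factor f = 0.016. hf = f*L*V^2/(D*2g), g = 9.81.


hf = 0.016 * 4371 * 5.3^2 / (2.1 * 2 * 9.81) = 47.6798 m


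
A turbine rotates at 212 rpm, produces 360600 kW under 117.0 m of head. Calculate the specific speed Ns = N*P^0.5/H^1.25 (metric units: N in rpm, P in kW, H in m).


Ns = 212 * 360600^0.5 / 117.0^1.25 = 330.8388


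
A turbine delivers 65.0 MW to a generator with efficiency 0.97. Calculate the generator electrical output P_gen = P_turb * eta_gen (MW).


P_gen = 65.0 * 0.97 = 63.0500 MW


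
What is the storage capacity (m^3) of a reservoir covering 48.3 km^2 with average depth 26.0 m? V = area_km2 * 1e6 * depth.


V = 48.3 * 1e6 * 26.0 = 1.2558e+09 m^3


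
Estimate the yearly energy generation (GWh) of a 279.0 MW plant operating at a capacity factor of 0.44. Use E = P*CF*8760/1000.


E = 279.0 * 0.44 * 8760 / 1000 = 1075.3776 GWh


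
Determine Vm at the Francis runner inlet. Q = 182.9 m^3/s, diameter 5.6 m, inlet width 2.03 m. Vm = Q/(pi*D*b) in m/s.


Vm = 182.9 / (pi * 5.6 * 2.03) = 5.1213 m/s


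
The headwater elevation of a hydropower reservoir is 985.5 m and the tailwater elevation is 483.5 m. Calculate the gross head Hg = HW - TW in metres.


Hg = 985.5 - 483.5 = 502.0000 m


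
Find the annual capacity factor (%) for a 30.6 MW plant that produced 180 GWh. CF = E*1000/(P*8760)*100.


CF = 180 * 1000 / (30.6 * 8760) * 100 = 67.1501 %


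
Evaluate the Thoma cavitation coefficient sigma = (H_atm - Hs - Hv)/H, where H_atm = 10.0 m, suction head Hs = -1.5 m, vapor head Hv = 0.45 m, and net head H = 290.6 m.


sigma = (10.0 - (-1.5) - 0.45) / 290.6 = 0.0380


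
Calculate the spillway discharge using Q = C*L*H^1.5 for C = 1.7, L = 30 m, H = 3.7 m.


Q = 1.7 * 30 * 3.7^1.5 = 362.9717 m^3/s


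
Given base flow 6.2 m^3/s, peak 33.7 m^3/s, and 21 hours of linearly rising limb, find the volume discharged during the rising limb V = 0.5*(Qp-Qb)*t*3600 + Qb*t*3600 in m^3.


V = 0.5*(33.7 - 6.2)*21*3600 + 6.2*21*3600 = 1.5082e+06 m^3


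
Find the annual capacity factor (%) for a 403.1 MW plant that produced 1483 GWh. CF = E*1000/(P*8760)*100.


CF = 1483 * 1000 / (403.1 * 8760) * 100 = 41.9976 %


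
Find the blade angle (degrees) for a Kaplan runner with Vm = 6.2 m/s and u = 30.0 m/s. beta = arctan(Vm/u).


beta = arctan(6.2 / 30.0) = 11.6767 degrees


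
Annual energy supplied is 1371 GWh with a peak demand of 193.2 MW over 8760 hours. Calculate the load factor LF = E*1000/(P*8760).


LF = 1371 * 1000 / (193.2 * 8760) = 0.8101


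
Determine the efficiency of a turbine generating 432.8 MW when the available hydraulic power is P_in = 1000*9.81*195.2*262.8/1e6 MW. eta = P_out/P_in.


P_in = 1000 * 9.81 * 195.2 * 262.8 / 1e6 = 503.2389 MW
eta = 432.8 / 503.2389 = 0.8600


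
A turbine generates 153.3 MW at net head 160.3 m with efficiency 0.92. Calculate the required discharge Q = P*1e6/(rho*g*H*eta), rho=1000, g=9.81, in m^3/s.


Q = 153.3 * 1e6 / (1000 * 9.81 * 160.3 * 0.92) = 105.9624 m^3/s


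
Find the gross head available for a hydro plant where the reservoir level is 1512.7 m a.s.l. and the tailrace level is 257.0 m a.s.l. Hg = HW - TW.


Hg = 1512.7 - 257.0 = 1255.7000 m


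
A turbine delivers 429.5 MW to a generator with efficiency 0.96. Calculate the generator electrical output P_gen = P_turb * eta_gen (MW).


P_gen = 429.5 * 0.96 = 412.3200 MW


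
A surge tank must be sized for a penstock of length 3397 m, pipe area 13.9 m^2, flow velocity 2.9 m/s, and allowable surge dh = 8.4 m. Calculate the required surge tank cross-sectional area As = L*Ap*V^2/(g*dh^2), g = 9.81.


As = 3397 * 13.9 * 2.9^2 / (9.81 * 8.4^2) = 573.6920 m^2


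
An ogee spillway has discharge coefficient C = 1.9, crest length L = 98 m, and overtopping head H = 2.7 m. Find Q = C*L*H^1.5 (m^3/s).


Q = 1.9 * 98 * 2.7^1.5 = 826.0861 m^3/s


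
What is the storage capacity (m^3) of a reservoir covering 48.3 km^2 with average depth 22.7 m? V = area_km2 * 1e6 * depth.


V = 48.3 * 1e6 * 22.7 = 1.0964e+09 m^3


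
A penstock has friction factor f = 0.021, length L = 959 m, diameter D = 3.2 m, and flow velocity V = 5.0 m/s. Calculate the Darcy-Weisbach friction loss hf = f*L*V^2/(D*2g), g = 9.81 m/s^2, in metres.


hf = 0.021 * 959 * 5.0^2 / (3.2 * 2 * 9.81) = 8.0192 m


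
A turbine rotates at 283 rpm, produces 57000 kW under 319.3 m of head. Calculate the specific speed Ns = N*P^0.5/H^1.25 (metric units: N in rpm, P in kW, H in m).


Ns = 283 * 57000^0.5 / 319.3^1.25 = 50.0582


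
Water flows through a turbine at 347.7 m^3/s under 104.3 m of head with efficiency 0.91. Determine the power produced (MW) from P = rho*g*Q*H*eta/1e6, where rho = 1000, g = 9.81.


P = 1000 * 9.81 * 347.7 * 104.3 * 0.91 / 1e6 = 323.7423 MW


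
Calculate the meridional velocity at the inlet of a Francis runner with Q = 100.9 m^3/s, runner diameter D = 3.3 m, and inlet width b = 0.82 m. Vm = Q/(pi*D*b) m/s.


Vm = 100.9 / (pi * 3.3 * 0.82) = 11.8690 m/s


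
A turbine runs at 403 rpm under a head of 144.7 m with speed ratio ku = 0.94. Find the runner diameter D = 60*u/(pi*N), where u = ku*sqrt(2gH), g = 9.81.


u = 0.94 * sqrt(2*9.81*144.7) = 50.0855 m/s
D = 60 * 50.0855 / (pi * 403) = 2.3736 m


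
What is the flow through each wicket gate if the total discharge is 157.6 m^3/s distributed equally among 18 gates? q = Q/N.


q = 157.6 / 18 = 8.7556 m^3/s


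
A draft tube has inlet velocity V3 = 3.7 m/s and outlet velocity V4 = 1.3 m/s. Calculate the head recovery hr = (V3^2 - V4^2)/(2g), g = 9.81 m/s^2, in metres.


hr = (3.7^2 - 1.3^2) / (2*9.81) = 0.6116 m


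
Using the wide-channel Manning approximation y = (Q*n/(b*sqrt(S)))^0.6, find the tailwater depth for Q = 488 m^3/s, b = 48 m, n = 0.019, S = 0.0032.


y = (488 * 0.019 / (48 * 0.0032^0.5))^0.6 = 2.0894 m


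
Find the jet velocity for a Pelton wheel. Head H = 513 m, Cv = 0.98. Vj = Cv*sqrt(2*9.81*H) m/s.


Vj = 0.98 * sqrt(2*9.81*513) = 98.3183 m/s


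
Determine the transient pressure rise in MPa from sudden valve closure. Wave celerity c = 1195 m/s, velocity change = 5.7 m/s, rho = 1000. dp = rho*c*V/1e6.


dp = 1000 * 1195 * 5.7 / 1e6 = 6.8115 MPa


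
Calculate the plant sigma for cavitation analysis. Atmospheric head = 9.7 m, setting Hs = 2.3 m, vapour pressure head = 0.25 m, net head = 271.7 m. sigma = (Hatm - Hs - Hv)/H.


sigma = (9.7 - 2.3 - 0.25) / 271.7 = 0.0263


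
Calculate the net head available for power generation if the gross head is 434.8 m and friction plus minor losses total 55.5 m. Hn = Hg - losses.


Hn = 434.8 - 55.5 = 379.3000 m


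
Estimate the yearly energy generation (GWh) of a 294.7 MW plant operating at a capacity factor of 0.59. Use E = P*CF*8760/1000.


E = 294.7 * 0.59 * 8760 / 1000 = 1523.1275 GWh


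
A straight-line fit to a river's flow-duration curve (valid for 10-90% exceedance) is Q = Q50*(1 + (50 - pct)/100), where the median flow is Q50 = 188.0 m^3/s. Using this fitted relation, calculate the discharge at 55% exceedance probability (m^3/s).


Q = 188.0 * (1 + (50 - 55)/100) = 178.6000 m^3/s


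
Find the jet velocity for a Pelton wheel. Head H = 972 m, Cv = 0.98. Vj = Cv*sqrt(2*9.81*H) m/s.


Vj = 0.98 * sqrt(2*9.81*972) = 135.3346 m/s


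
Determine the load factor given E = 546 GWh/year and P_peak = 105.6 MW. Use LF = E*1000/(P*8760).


LF = 546 * 1000 / (105.6 * 8760) = 0.5902


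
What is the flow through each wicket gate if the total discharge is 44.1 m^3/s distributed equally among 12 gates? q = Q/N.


q = 44.1 / 12 = 3.6750 m^3/s


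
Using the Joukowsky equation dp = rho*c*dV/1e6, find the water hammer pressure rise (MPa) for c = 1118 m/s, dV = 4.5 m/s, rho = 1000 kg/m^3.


dp = 1000 * 1118 * 4.5 / 1e6 = 5.0310 MPa


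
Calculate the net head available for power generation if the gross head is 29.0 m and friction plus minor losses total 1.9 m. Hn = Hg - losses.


Hn = 29.0 - 1.9 = 27.1000 m


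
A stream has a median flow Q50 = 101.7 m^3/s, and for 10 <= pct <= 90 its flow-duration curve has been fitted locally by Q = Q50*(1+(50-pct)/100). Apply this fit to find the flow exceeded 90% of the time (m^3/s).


Q = 101.7 * (1 + (50 - 90)/100) = 61.0200 m^3/s


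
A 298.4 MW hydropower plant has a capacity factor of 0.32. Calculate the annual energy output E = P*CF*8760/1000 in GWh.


E = 298.4 * 0.32 * 8760 / 1000 = 836.4749 GWh


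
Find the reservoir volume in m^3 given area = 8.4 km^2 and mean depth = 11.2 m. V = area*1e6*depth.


V = 8.4 * 1e6 * 11.2 = 9.4080e+07 m^3


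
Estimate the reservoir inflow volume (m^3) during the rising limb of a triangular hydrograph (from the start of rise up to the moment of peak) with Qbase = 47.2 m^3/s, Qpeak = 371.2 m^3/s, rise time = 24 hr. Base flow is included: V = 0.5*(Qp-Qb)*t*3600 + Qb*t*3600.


V = 0.5*(371.2 - 47.2)*24*3600 + 47.2*24*3600 = 1.8075e+07 m^3


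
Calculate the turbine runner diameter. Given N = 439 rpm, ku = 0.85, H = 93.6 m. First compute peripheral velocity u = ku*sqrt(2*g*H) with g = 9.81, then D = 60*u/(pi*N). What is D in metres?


u = 0.85 * sqrt(2*9.81*93.6) = 36.4256 m/s
D = 60 * 36.4256 / (pi * 439) = 1.5847 m


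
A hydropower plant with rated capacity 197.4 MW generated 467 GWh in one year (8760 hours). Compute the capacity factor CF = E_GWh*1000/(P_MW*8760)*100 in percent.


CF = 467 * 1000 / (197.4 * 8760) * 100 = 27.0063 %


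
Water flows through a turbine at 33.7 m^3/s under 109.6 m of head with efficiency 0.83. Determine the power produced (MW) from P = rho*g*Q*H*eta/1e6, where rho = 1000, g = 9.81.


P = 1000 * 9.81 * 33.7 * 109.6 * 0.83 / 1e6 = 30.0737 MW


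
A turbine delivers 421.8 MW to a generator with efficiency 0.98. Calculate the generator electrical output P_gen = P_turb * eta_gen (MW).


P_gen = 421.8 * 0.98 = 413.3640 MW


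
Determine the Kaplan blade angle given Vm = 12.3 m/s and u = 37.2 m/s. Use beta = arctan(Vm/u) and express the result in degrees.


beta = arctan(12.3 / 37.2) = 18.2962 degrees


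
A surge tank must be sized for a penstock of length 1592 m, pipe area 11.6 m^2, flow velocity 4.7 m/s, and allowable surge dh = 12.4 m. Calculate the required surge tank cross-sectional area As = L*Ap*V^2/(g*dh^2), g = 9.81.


As = 1592 * 11.6 * 4.7^2 / (9.81 * 12.4^2) = 270.4484 m^2


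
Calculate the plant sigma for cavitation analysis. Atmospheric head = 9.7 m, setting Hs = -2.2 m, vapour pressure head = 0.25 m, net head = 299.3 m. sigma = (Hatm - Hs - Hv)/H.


sigma = (9.7 - (-2.2) - 0.25) / 299.3 = 0.0389


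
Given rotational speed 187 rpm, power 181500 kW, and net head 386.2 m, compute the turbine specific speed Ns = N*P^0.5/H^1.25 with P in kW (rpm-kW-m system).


Ns = 187 * 181500^0.5 / 386.2^1.25 = 46.5334


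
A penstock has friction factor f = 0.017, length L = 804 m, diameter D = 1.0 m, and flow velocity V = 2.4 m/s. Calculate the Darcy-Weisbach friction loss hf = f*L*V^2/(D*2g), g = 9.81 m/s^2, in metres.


hf = 0.017 * 804 * 2.4^2 / (1.0 * 2 * 9.81) = 4.0126 m


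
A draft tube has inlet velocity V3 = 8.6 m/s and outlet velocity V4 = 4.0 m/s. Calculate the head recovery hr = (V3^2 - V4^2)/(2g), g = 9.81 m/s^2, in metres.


hr = (8.6^2 - 4.0^2) / (2*9.81) = 2.9541 m


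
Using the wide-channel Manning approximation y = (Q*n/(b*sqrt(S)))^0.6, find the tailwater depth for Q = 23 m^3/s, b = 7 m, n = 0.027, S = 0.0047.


y = (23 * 0.027 / (7 * 0.0047^0.5))^0.6 = 1.1673 m


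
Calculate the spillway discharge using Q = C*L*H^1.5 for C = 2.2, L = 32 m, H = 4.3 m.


Q = 2.2 * 32 * 4.3^1.5 = 627.7336 m^3/s


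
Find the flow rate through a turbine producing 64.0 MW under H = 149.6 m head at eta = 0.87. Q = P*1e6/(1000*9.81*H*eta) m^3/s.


Q = 64.0 * 1e6 / (1000 * 9.81 * 149.6 * 0.87) = 50.1257 m^3/s


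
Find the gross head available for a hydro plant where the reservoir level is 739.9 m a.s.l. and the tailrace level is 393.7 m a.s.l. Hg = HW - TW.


Hg = 739.9 - 393.7 = 346.2000 m


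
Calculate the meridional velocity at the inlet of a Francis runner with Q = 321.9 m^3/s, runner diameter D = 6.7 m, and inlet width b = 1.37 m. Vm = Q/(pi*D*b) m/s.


Vm = 321.9 / (pi * 6.7 * 1.37) = 11.1629 m/s


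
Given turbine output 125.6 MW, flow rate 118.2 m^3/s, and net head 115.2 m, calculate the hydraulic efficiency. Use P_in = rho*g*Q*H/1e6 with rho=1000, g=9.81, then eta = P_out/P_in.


P_in = 1000 * 9.81 * 118.2 * 115.2 / 1e6 = 133.5792 MW
eta = 125.6 / 133.5792 = 0.9403


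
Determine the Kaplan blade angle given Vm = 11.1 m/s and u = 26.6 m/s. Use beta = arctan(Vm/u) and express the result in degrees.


beta = arctan(11.1 / 26.6) = 22.6504 degrees


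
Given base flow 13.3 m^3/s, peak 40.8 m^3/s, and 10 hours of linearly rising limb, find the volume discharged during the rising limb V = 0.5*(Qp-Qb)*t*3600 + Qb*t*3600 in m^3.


V = 0.5*(40.8 - 13.3)*10*3600 + 13.3*10*3600 = 973800.0000 m^3


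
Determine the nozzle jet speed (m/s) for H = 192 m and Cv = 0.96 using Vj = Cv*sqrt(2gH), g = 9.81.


Vj = 0.96 * sqrt(2*9.81*192) = 58.9212 m/s


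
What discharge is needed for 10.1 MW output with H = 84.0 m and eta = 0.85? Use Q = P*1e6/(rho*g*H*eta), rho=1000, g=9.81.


Q = 10.1 * 1e6 / (1000 * 9.81 * 84.0 * 0.85) = 14.4196 m^3/s


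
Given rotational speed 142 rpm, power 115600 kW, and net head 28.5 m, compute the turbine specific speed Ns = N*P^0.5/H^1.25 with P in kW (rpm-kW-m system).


Ns = 142 * 115600^0.5 / 28.5^1.25 = 733.1810


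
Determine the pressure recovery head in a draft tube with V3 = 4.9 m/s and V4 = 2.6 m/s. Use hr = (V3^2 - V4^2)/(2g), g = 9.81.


hr = (4.9^2 - 2.6^2) / (2*9.81) = 0.8792 m


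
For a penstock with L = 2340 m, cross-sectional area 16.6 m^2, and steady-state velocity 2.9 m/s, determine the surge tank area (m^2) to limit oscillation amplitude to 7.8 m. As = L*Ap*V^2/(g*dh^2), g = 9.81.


As = 2340 * 16.6 * 2.9^2 / (9.81 * 7.8^2) = 547.3457 m^2


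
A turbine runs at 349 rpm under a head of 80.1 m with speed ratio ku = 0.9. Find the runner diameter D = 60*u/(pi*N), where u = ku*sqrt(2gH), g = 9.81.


u = 0.9 * sqrt(2*9.81*80.1) = 35.6786 m/s
D = 60 * 35.6786 / (pi * 349) = 1.9525 m


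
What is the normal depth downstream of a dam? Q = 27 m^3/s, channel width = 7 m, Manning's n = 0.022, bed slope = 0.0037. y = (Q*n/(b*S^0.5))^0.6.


y = (27 * 0.022 / (7 * 0.0037^0.5))^0.6 = 1.2211 m


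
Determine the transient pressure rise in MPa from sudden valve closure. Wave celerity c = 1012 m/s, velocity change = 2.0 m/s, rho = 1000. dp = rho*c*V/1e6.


dp = 1000 * 1012 * 2.0 / 1e6 = 2.0240 MPa


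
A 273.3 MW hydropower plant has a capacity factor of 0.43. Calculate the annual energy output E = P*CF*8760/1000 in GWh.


E = 273.3 * 0.43 * 8760 / 1000 = 1029.4664 GWh


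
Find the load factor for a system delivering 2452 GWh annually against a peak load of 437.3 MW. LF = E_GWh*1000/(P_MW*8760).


LF = 2452 * 1000 / (437.3 * 8760) = 0.6401


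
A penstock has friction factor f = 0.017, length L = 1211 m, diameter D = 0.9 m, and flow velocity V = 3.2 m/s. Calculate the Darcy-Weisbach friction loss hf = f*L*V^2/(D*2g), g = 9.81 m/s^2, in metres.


hf = 0.017 * 1211 * 3.2^2 / (0.9 * 2 * 9.81) = 11.9385 m
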